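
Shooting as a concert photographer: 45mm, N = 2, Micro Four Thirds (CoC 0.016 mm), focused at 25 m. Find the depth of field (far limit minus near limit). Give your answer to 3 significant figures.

Hyperfocal distance H = f²/(N·c) + f = 45²/(2 × 0.016) + 45 = 2025/0.032 + 45 ≈ 63326.2 mm ≈ 63.33 m.
Near limit Dn = s·(H − f)/(H + s − 2f) = 25000 × (63326.2 − 45) / (63326.2 + 25000 − 2 × 45) = 25000 × 63281.2 / 88236.2 ≈ 17929 mm.
Far limit Df = s·(H − f)/(H − s) = 25000 × (63326.2 − 45) / (63326.2 − 25000) = 25000 × 63281.2 / 38326.2 ≈ 41278 mm.
Depth of field = Df − Dn = 41278 − 17929 ≈ 23349 mm ≈ 23.3 m.

23.3 m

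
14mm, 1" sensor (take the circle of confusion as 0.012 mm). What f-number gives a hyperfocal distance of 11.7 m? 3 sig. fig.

f/1.40

Rearrange H = f²/(N·c) + f for N: N = f² / ((H − f)·c).
N = 14² / ((11700 − 14) × 0.012) = 196 / 140.2 ≈ 1.40.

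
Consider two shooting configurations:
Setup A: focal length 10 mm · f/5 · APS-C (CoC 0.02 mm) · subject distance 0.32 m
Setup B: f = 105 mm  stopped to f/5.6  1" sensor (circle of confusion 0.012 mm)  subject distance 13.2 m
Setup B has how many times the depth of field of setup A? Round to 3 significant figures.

9.66

Setup A: H = 10²/(5×0.02) + 10 ≈ 1010.0 mm; DoF = Df − Dn = 463.77 − 244.27 ≈ 219.50 mm.
Setup B: H = 105²/(5.6×0.012) + 105 ≈ 164167.5 mm; DoF = Df − Dn = 14345.0 − 12224.3 ≈ 2120.7 mm.
Ratio = 2120.7 / 219.50 ≈ 9.66.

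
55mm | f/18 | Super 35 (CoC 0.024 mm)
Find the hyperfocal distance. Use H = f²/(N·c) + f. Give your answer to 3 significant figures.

Hyperfocal distance H = f²/(N·c) + f = 55²/(18 × 0.024) + 55 = 3025/0.432 + 55 ≈ 7057.3 mm ≈ 7.06 m.

7.06 m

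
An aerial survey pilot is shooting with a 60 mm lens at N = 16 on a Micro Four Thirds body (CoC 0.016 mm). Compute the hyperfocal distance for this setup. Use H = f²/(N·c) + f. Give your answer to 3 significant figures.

14.1 m

Hyperfocal distance H = f²/(N·c) + f = 60²/(16 × 0.016) + 60 = 3600/0.256 + 60 ≈ 14122.5 mm ≈ 14.1 m.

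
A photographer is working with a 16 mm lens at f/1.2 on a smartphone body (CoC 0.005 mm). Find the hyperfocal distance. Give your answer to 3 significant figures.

Hyperfocal distance H = f²/(N·c) + f = 16²/(1.2 × 0.005) + 16 = 256/0.006 + 16 ≈ 42682.7 mm ≈ 42.7 m.

42.7 m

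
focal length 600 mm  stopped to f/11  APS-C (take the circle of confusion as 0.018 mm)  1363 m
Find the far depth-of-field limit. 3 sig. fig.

5440 m

Hyperfocal distance H = f²/(N·c) + f = 600²/(11 × 0.018) + 600 = 360000/0.198 + 600 ≈ 1818781.8 mm ≈ 1819 m.
Far limit Df = s·(H − f)/(H − s) = 1363000 × (1818781.8 − 600) / (1818781.8 − 1363000) = 1363000 × 1818181.8 / 455781.8 ≈ 5437211 mm ≈ 5440 m.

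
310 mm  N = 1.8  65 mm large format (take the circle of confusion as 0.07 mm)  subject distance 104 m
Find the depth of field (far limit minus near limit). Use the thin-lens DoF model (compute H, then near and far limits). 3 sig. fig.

28.8 m

Hyperfocal distance H = f²/(N·c) + f = 310²/(1.8 × 0.07) + 310 = 96100/0.126 + 310 ≈ 763008.4 mm ≈ 763.0 m.
Near limit Dn = s·(H − f)/(H + s − 2f) = 104000 × (763008.4 − 310) / (763008.4 + 104000 − 2 × 310) = 104000 × 762698.4 / 866388.4 ≈ 91553 mm.
Far limit Df = s·(H − f)/(H − s) = 104000 × (763008.4 − 310) / (763008.4 − 104000) = 104000 × 762698.4 / 659008.4 ≈ 120364 mm.
Depth of field = Df − Dn = 120364 − 91553 ≈ 28811 mm ≈ 28.8 m.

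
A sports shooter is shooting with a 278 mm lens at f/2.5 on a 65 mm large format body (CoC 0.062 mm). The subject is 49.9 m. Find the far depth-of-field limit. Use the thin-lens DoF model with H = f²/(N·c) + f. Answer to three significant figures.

Hyperfocal distance H = f²/(N·c) + f = 278²/(2.5 × 0.062) + 278 = 77284/0.155 + 278 ≈ 498884.5 mm ≈ 498.9 m.
Far limit Df = s·(H − f)/(H − s) = 49900 × (498884.5 − 278) / (498884.5 − 49900) = 49900 × 498606.5 / 448984.5 ≈ 55415 mm ≈ 55.4 m.

55.4 m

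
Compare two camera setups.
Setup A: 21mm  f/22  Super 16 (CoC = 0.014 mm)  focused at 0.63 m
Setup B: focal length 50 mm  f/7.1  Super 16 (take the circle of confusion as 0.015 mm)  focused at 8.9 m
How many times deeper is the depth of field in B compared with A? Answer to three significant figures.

12.0

Setup A: H = 21²/(22×0.014) + 21 ≈ 1452.8 mm; DoF = Df − Dn = 1096.29 − 442.00 ≈ 654.29 mm.
Setup B: H = 50²/(7.1×0.015) + 50 ≈ 23524.2 mm; DoF = Df − Dn = 14285.9 − 6463.3 ≈ 7822.6 mm.
Ratio = 7822.6 / 654.29 ≈ 12.0.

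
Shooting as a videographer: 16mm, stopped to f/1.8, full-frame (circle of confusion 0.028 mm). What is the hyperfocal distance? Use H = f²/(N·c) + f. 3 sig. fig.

5.10 m

Hyperfocal distance H = f²/(N·c) + f = 16²/(1.8 × 0.028) + 16 = 256/0.0504 + 16 ≈ 5095.4 mm ≈ 5.10 m.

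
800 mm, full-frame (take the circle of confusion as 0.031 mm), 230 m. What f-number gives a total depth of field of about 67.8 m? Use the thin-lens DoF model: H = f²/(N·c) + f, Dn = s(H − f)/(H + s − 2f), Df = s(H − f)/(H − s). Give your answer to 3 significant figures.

f/13

Write h = H − f = f²/(N·c). The thin-lens limits are Dn = s·h/(h + (s−f)) and Df = s·h/(h − (s−f)), so DoF = Df − Dn = 2·s·(s−f)·h / (h² − (s−f)²).
That is a quadratic in h: DoF·h² − 2·s·(s−f)·h − DoF·(s−f)² = 0 ⇒ h = (s−f)·(s + √(s² + DoF²)) / DoF = 229200 × (230000 + √(230000² + 67800²)) / 67800 = 229200 × (230000 + 239785) / 67800 ≈ 1588123 mm.
Then N = f²/(c·h) = 800² / (0.031 × 1588123) = 640000 / 49232 ≈ 13.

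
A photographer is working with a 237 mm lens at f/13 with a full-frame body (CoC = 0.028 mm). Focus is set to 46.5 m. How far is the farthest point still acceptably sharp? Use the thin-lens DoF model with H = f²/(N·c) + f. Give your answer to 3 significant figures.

66.4 m

Hyperfocal distance H = f²/(N·c) + f = 237²/(13 × 0.028) + 237 = 56169/0.364 + 237 ≈ 154547.4 mm ≈ 154.5 m.
Far limit Df = s·(H − f)/(H − s) = 46500 × (154547.4 − 237) / (154547.4 − 46500) = 46500 × 154310.4 / 108047.4 ≈ 66410 mm ≈ 66.4 m.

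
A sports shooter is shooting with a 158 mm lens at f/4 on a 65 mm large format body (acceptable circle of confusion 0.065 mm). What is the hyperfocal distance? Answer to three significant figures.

96.2 m

Hyperfocal distance H = f²/(N·c) + f = 158²/(4 × 0.065) + 158 = 24964/0.26 + 158 ≈ 96173.4 mm ≈ 96.2 m.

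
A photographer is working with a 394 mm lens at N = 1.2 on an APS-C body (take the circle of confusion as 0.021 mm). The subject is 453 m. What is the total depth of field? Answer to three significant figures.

Hyperfocal distance H = f²/(N·c) + f = 394²/(1.2 × 0.021) + 394 = 155236/0.0252 + 394 ≈ 6160552.7 mm ≈ 6161 m.
Near limit Dn = s·(H − f)/(H + s − 2f) = 453000 × (6160552.7 − 394) / (6160552.7 + 453000 − 2 × 394) = 453000 × 6160158.7 / 6612764.7 ≈ 421995 mm.
Far limit Df = s·(H − f)/(H − s) = 453000 × (6160552.7 − 394) / (6160552.7 − 453000) = 453000 × 6160158.7 / 5707552.7 ≈ 488923 mm.
Depth of field = Df − Dn = 488923 − 421995 ≈ 66928 mm ≈ 66.9 m.

66.9 m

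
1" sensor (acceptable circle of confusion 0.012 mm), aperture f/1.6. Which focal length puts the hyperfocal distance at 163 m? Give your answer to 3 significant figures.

From H = f²/(N·c) + f, with f ≪ H: f ≈ √(H·N·c) = √(163000 × 1.6 × 0.012) = √3129.6 ≈ 55.94 mm.
The +f correction barely moves this — solving exactly, f² + N·c·f − N·c·H = 0 ⇒ f = (−N·c + √((N·c)² + 4·N·c·H))/2 = (−0.0192 + √12518)/2 ≈ 55.933 mm, so f ≈ 55.9 mm.

55.9 mm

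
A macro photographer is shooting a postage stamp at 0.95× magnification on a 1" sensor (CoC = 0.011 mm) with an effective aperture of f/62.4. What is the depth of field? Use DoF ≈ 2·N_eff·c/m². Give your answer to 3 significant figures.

At magnification m, DoF ≈ 2·N_eff·c/m² = 2 × 62.4 × 0.011 / 0.95² = 1.373 / 0.9025 ≈ 1.52 mm.

1.52 mm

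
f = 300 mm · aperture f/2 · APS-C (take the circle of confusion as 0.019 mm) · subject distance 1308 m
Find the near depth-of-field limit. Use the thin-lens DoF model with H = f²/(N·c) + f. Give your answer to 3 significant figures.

843 m

Hyperfocal distance H = f²/(N·c) + f = 300²/(2 × 0.019) + 300 = 90000/0.038 + 300 ≈ 2368721.1 mm ≈ 2369 m.
Near limit Dn = s·(H − f)/(H + s − 2f) = 1308000 × (2368721.1 − 300) / (2368721.1 + 1308000 − 2 × 300) = 1308000 × 2368421.1 / 3676121.1 ≈ 842707 mm ≈ 843 m.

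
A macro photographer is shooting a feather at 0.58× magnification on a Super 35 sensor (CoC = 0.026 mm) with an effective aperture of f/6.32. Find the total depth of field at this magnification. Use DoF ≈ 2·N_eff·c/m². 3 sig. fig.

0.977 mm

At magnification m, DoF ≈ 2·N_eff·c/m² = 2 × 6.32 × 0.026 / 0.58² = 0.3286 / 0.3364 ≈ 0.977 mm.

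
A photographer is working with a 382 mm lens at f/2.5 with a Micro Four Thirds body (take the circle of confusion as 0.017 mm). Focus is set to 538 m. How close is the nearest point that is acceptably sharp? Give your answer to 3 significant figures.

Hyperfocal distance H = f²/(N·c) + f = 382²/(2.5 × 0.017) + 382 = 145924/0.0425 + 382 ≈ 3433887.9 mm ≈ 3434 m.
Near limit Dn = s·(H − f)/(H + s − 2f) = 538000 × (3433887.9 − 382) / (3433887.9 + 538000 − 2 × 382) = 538000 × 3433505.9 / 3971123.9 ≈ 465165 mm ≈ 465 m.

465 m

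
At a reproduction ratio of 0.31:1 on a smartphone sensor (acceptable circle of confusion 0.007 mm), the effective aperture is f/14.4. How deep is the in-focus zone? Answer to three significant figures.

2.10 mm

At magnification m, DoF ≈ 2·N_eff·c/m² = 2 × 14.4 × 0.007 / 0.31² = 0.2016 / 0.0961 ≈ 2.1 mm.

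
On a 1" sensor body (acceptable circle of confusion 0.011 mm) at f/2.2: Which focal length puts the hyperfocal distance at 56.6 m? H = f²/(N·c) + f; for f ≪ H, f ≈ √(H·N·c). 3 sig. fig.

From H = f²/(N·c) + f, with f ≪ H: f ≈ √(H·N·c) = √(56600 × 2.2 × 0.011) = √1369.7 ≈ 37.01 mm.
The +f correction barely moves this — solving exactly, f² + N·c·f − N·c·H = 0 ⇒ f = (−N·c + √((N·c)² + 4·N·c·H))/2 = (−0.0242 + √5478.9)/2 ≈ 36.998 mm, so f ≈ 37.0 mm.

37.0 mm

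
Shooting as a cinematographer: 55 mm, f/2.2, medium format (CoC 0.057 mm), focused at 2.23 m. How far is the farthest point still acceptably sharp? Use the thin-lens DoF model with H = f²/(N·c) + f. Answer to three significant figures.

Hyperfocal distance H = f²/(N·c) + f = 55²/(2.2 × 0.057) + 55 = 3025/0.1254 + 55 ≈ 24177.8 mm ≈ 24.18 m.
Far limit Df = s·(H − f)/(H − s) = 2230 × (24177.8 − 55) / (24177.8 − 2230) = 2230 × 24122.8 / 21947.8 ≈ 2451.0 mm ≈ 2.45 m.

2.45 m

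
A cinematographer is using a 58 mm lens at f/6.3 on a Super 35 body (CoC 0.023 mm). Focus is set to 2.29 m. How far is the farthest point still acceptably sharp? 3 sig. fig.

2.53 m

Hyperfocal distance H = f²/(N·c) + f = 58²/(6.3 × 0.023) + 58 = 3364/0.1449 + 58 ≈ 23274.0 mm ≈ 23.27 m.
Far limit Df = s·(H − f)/(H − s) = 2290 × (23274.0 − 58) / (23274.0 − 2290) = 2290 × 23216.0 / 20984.0 ≈ 2533.6 mm ≈ 2.53 m.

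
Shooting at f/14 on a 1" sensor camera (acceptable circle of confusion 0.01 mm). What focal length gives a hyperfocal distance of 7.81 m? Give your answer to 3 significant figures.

33.0 mm

From H = f²/(N·c) + f, with f ≪ H: f ≈ √(H·N·c) = √(7810 × 14 × 0.01) = √1093.4 ≈ 33.07 mm.
Exact: f² + N·c·f − N·c·H = 0 ⇒ f = (−N·c + √((N·c)² + 4·N·c·H))/2 = (−0.14 + √4373.6)/2 ≈ 32.997 mm ≈ 33.0 mm.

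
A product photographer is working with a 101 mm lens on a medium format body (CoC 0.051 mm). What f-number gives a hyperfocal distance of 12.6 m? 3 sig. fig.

f/16

Rearrange H = f²/(N·c) + f for N: N = f² / ((H − f)·c).
N = 101² / ((12600 − 101) × 0.051) = 10201 / 637.4 ≈ 16.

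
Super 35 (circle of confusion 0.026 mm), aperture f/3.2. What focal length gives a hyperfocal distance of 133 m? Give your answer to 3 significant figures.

105 mm

From H = f²/(N·c) + f, with f ≪ H: f ≈ √(H·N·c) = √(133000 × 3.2 × 0.026) = √11066 ≈ 105.2 mm.
The +f correction barely moves this — solving exactly, f² + N·c·f − N·c·H = 0 ⇒ f = (−N·c + √((N·c)² + 4·N·c·H))/2 = (−0.0832 + √44262)/2 ≈ 105.15 mm, so f ≈ 105 mm.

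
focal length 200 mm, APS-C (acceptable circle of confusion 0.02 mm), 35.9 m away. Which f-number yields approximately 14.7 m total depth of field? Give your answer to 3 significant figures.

f/11

Write h = H − f = f²/(N·c). The thin-lens limits are Dn = s·h/(h + (s−f)) and Df = s·h/(h − (s−f)), so DoF = Df − Dn = 2·s·(s−f)·h / (h² − (s−f)²).
That is a quadratic in h: DoF·h² − 2·s·(s−f)·h − DoF·(s−f)² = 0 ⇒ h = (s−f)·(s + √(s² + DoF²)) / DoF = 35700 × (35900 + √(35900² + 14700²)) / 14700 = 35700 × (35900 + 38793.0) / 14700 ≈ 181397 mm.
Then N = f²/(c·h) = 200² / (0.02 × 181397) = 40000 / 3627.9 ≈ 11.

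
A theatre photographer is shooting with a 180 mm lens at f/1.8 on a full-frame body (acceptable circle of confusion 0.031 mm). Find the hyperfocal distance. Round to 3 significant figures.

Hyperfocal distance H = f²/(N·c) + f = 180²/(1.8 × 0.031) + 180 = 32400/0.0558 + 180 ≈ 580825.2 mm ≈ 581 m.

581 m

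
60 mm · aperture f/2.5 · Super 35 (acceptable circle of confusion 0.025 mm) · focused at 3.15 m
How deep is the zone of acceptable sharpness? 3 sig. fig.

Hyperfocal distance H = f²/(N·c) + f = 60²/(2.5 × 0.025) + 60 = 3600/0.0625 + 60 ≈ 57660.0 mm ≈ 57.66 m.
Near limit Dn = s·(H − f)/(H + s − 2f) = 3150 × (57660.0 − 60) / (57660.0 + 3150 − 2 × 60) = 3150 × 57600.0 / 60690.0 ≈ 2989.62 mm.
Far limit Df = s·(H − f)/(H − s) = 3150 × (57660.0 − 60) / (57660.0 − 3150) = 3150 × 57600.0 / 54510.0 ≈ 3328.56 mm.
Depth of field = Df − Dn = 3328.56 − 2989.62 ≈ 338.94 mm.

339 mm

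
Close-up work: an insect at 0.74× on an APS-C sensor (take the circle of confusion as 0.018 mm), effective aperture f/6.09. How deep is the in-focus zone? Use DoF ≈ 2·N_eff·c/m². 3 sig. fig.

At magnification m, DoF ≈ 2·N_eff·c/m² = 2 × 6.09 × 0.018 / 0.74² = 0.2192 / 0.5476 ≈ 0.4 mm.

0.400 mm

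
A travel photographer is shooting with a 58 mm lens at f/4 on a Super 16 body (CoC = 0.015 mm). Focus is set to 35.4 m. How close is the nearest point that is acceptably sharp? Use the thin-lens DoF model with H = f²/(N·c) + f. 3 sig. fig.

21.7 m

Hyperfocal distance H = f²/(N·c) + f = 58²/(4 × 0.015) + 58 = 3364/0.06 + 58 ≈ 56124.7 mm ≈ 56.12 m.
Near limit Dn = s·(H − f)/(H + s − 2f) = 35400 × (56124.7 − 58) / (56124.7 + 35400 − 2 × 58) = 35400 × 56066.7 / 91408.7 ≈ 21713 mm ≈ 21.7 m.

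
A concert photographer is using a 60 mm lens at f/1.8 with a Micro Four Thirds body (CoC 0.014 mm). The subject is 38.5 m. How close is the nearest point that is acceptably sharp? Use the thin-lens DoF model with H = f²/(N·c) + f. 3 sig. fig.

30.3 m

Hyperfocal distance H = f²/(N·c) + f = 60²/(1.8 × 0.014) + 60 = 3600/0.0252 + 60 ≈ 142917.1 mm ≈ 142.9 m.
Near limit Dn = s·(H − f)/(H + s − 2f) = 38500 × (142917.1 − 60) / (142917.1 + 38500 − 2 × 60) = 38500 × 142857.1 / 181297.1 ≈ 30337 mm ≈ 30.3 m.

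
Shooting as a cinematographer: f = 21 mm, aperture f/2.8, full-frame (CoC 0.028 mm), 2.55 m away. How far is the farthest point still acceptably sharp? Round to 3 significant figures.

4.63 m

Hyperfocal distance H = f²/(N·c) + f = 21²/(2.8 × 0.028) + 21 = 441/0.0784 + 21 ≈ 5646.0 mm ≈ 5.646 m.
Far limit Df = s·(H − f)/(H − s) = 2550 × (5646.0 − 21) / (5646.0 − 2550) = 2550 × 5625.0 / 3096.0 ≈ 4633.0 mm ≈ 4.63 m.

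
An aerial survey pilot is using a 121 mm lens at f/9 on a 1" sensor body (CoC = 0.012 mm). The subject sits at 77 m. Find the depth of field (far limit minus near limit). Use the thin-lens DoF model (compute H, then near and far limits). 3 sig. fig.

Hyperfocal distance H = f²/(N·c) + f = 121²/(9 × 0.012) + 121 = 14641/0.108 + 121 ≈ 135685.8 mm ≈ 135.7 m.
Near limit Dn = s·(H − f)/(H + s − 2f) = 77000 × (135685.8 − 121) / (135685.8 + 77000 − 2 × 121) = 77000 × 135564.8 / 212443.8 ≈ 49135 mm.
Far limit Df = s·(H − f)/(H − s) = 77000 × (135685.8 − 121) / (135685.8 − 77000) = 77000 × 135564.8 / 58685.8 ≈ 177871 mm.
Depth of field = Df − Dn = 177871 − 49135 ≈ 128736 mm ≈ 129 m.

129 m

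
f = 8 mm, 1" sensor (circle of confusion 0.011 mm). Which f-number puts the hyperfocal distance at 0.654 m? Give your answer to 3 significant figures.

f/9.01

Rearrange H = f²/(N·c) + f for N: N = f² / ((H − f)·c).
N = 8² / ((654 − 8) × 0.011) = 64 / 7.106 ≈ 9.01.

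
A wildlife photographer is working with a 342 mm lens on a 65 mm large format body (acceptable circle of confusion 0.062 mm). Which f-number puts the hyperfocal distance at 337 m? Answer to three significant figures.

f/5.60

Rearrange H = f²/(N·c) + f for N: N = f² / ((H − f)·c).
N = 342² / ((337000 − 342) × 0.062) = 116964 / 20873 ≈ 5.60.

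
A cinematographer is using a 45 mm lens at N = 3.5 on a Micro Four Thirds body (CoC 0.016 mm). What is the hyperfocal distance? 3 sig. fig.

Hyperfocal distance H = f²/(N·c) + f = 45²/(3.5 × 0.016) + 45 = 2025/0.056 + 45 ≈ 36205.7 mm ≈ 36.2 m.

36.2 m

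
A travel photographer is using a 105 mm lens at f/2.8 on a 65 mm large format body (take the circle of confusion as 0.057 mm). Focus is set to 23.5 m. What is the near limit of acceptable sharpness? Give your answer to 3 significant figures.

17.6 m

Hyperfocal distance H = f²/(N·c) + f = 105²/(2.8 × 0.057) + 105 = 11025/0.1596 + 105 ≈ 69183.9 mm ≈ 69.18 m.
Near limit Dn = s·(H − f)/(H + s − 2f) = 23500 × (69183.9 − 105) / (69183.9 + 23500 − 2 × 105) = 23500 × 69078.9 / 92473.9 ≈ 17555 mm ≈ 17.6 m.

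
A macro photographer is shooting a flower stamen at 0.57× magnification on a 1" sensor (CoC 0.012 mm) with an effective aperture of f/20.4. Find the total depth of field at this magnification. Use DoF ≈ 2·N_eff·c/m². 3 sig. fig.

1.51 mm

At magnification m, DoF ≈ 2·N_eff·c/m² = 2 × 20.4 × 0.012 / 0.57² = 0.4896 / 0.3249 ≈ 1.51 mm.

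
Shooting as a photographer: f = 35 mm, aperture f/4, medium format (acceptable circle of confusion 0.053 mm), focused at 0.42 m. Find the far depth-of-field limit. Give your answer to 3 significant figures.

450 mm

Hyperfocal distance H = f²/(N·c) + f = 35²/(4 × 0.053) + 35 = 1225/0.212 + 35 ≈ 5813.3 mm ≈ 5.813 m.
Far limit Df = s·(H − f)/(H − s) = 420 × (5813.3 − 35) / (5813.3 − 420) = 420 × 5778.3 / 5393.3 ≈ 449.98 mm.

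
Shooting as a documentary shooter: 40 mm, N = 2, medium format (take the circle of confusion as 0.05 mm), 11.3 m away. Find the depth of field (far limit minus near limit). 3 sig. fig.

Hyperfocal distance H = f²/(N·c) + f = 40²/(2 × 0.05) + 40 = 1600/0.1 + 40 ≈ 16040.0 mm ≈ 16.04 m.
Near limit Dn = s·(H − f)/(H + s − 2f) = 11300 × (16040.0 − 40) / (16040.0 + 11300 − 2 × 40) = 11300 × 16000.0 / 27260.0 ≈ 6632 mm.
Far limit Df = s·(H − f)/(H − s) = 11300 × (16040.0 − 40) / (16040.0 − 11300) = 11300 × 16000.0 / 4740.0 ≈ 38143 mm.
Depth of field = Df − Dn = 38143 − 6632 ≈ 31511 mm ≈ 31.5 m.

31.5 m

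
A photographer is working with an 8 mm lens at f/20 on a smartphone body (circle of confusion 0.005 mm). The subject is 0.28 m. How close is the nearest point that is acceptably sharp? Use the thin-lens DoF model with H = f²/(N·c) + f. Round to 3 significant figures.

196 mm

Hyperfocal distance H = f²/(N·c) + f = 8²/(20 × 0.005) + 8 = 64/0.1 + 8 ≈ 648.0 mm ≈ 0.648 m.
Near limit Dn = s·(H − f)/(H + s − 2f) = 280 × (648.0 − 8) / (648.0 + 280 − 2 × 8) = 280 × 640.0 / 912.0 ≈ 196.49 mm.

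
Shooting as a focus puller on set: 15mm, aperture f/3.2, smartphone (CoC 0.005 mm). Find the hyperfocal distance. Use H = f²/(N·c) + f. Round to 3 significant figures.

14.1 m

Hyperfocal distance H = f²/(N·c) + f = 15²/(3.2 × 0.005) + 15 = 225/0.016 + 15 ≈ 14077.5 mm ≈ 14.1 m.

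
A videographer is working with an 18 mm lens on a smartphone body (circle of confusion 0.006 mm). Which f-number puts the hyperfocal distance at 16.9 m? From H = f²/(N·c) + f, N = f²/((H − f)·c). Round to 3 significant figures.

f/3.20

Rearrange H = f²/(N·c) + f for N: N = f² / ((H − f)·c).
N = 18² / ((16900 − 18) × 0.006) = 324 / 101.3 ≈ 3.20.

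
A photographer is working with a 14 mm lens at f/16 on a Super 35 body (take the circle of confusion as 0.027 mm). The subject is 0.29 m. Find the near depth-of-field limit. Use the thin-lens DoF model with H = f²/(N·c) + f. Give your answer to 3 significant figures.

Hyperfocal distance H = f²/(N·c) + f = 14²/(16 × 0.027) + 14 = 196/0.432 + 14 ≈ 467.7 mm ≈ 0.468 m.
Near limit Dn = s·(H − f)/(H + s − 2f) = 290 × (467.7 − 14) / (467.7 + 290 − 2 × 14) = 290 × 453.7 / 729.7 ≈ 180.31 mm.

180 mm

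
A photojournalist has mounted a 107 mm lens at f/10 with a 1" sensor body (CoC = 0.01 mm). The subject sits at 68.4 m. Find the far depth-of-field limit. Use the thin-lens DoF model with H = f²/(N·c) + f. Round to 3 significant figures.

170 m

Hyperfocal distance H = f²/(N·c) + f = 107²/(10 × 0.01) + 107 = 11449/0.1 + 107 ≈ 114597.0 mm ≈ 114.6 m.
Far limit Df = s·(H − f)/(H − s) = 68400 × (114597.0 − 107) / (114597.0 − 68400) = 68400 × 114490.0 / 46197.0 ≈ 169516 mm ≈ 170 m.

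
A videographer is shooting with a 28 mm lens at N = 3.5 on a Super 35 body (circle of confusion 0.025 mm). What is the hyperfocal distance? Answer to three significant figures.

Hyperfocal distance H = f²/(N·c) + f = 28²/(3.5 × 0.025) + 28 = 784/0.0875 + 28 ≈ 8988.0 mm ≈ 8.99 m.

8.99 m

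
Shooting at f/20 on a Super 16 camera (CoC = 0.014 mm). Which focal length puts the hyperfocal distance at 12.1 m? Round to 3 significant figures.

58.1 mm

From H = f²/(N·c) + f, with f ≪ H: f ≈ √(H·N·c) = √(12100 × 20 × 0.014) = √3388.0 ≈ 58.21 mm.
Exact: f² + N·c·f − N·c·H = 0 ⇒ f = (−N·c + √((N·c)² + 4·N·c·H))/2 = (−0.28 + √13552)/2 ≈ 58.067 mm ≈ 58.1 mm.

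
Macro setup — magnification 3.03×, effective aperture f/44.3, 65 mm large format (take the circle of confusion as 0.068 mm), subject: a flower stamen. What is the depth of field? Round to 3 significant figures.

At magnification m, DoF ≈ 2·N_eff·c/m² = 2 × 44.3 × 0.068 / 3.03² = 6.025 / 9.181 ≈ 0.656 mm.

0.656 mm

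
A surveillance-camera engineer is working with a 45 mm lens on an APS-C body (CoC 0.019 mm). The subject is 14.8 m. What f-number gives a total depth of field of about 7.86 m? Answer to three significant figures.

f/1.80

Write h = H − f = f²/(N·c). The thin-lens limits are Dn = s·h/(h + (s−f)) and Df = s·h/(h − (s−f)), so DoF = Df − Dn = 2·s·(s−f)·h / (h² − (s−f)²).
That is a quadratic in h: DoF·h² − 2·s·(s−f)·h − DoF·(s−f)² = 0 ⇒ h = (s−f)·(s + √(s² + DoF²)) / DoF = 14755 × (14800 + √(14800² + 7860²)) / 7860 = 14755 × (14800 + 16757.7) / 7860 ≈ 59241 mm.
Then N = f²/(c·h) = 45² / (0.019 × 59241) = 2025 / 1125.6 ≈ 1.80.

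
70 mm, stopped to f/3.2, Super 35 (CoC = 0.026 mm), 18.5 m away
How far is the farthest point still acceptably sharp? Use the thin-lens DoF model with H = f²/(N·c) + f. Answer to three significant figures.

Hyperfocal distance H = f²/(N·c) + f = 70²/(3.2 × 0.026) + 70 = 4900/0.0832 + 70 ≈ 58964.2 mm ≈ 58.96 m.
Far limit Df = s·(H − f)/(H − s) = 18500 × (58964.2 − 70) / (58964.2 − 18500) = 18500 × 58894.2 / 40464.2 ≈ 26926 mm ≈ 26.9 m.

26.9 m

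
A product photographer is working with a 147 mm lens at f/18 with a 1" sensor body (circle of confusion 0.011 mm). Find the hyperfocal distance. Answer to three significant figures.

109 m

Hyperfocal distance H = f²/(N·c) + f = 147²/(18 × 0.011) + 147 = 21609/0.198 + 147 ≈ 109283.4 mm ≈ 109 m.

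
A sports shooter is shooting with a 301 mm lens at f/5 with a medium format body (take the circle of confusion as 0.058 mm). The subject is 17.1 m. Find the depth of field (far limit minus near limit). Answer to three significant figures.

Hyperfocal distance H = f²/(N·c) + f = 301²/(5 × 0.058) + 301 = 90601/0.29 + 301 ≈ 312718.2 mm ≈ 312.7 m.
Near limit Dn = s·(H − f)/(H + s − 2f) = 17100 × (312718.2 − 301) / (312718.2 + 17100 − 2 × 301) = 17100 × 312417.2 / 329216.2 ≈ 16227.4 mm.
Far limit Df = s·(H − f)/(H − s) = 17100 × (312718.2 − 301) / (312718.2 − 17100) = 17100 × 312417.2 / 295618.2 ≈ 18071.7 mm.
Depth of field = Df − Dn = 18071.7 − 16227.4 ≈ 1844.3 mm ≈ 1.84 m.

1.84 m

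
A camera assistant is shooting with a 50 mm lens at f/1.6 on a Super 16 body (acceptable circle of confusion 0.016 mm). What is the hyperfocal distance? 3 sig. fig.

97.7 m

Hyperfocal distance H = f²/(N·c) + f = 50²/(1.6 × 0.016) + 50 = 2500/0.0256 + 50 ≈ 97706.2 mm ≈ 97.7 m.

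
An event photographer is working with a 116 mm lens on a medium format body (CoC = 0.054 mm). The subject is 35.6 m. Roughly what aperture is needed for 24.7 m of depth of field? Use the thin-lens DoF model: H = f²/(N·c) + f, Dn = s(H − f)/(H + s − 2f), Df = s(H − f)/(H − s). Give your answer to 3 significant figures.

f/2.20

Write h = H − f = f²/(N·c). The thin-lens limits are Dn = s·h/(h + (s−f)) and Df = s·h/(h − (s−f)), so DoF = Df − Dn = 2·s·(s−f)·h / (h² − (s−f)²).
That is a quadratic in h: DoF·h² − 2·s·(s−f)·h − DoF·(s−f)² = 0 ⇒ h = (s−f)·(s + √(s² + DoF²)) / DoF = 35484 × (35600 + √(35600² + 24700²)) / 24700 = 35484 × (35600 + 43329.6) / 24700 ≈ 113390 mm.
Then N = f²/(c·h) = 116² / (0.054 × 113390) = 13456 / 6123.1 ≈ 2.20.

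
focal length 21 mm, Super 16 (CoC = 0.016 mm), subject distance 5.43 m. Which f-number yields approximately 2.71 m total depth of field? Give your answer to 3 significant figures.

f/1.20

Write h = H − f = f²/(N·c). The thin-lens limits are Dn = s·h/(h + (s−f)) and Df = s·h/(h − (s−f)), so DoF = Df − Dn = 2·s·(s−f)·h / (h² − (s−f)²).
That is a quadratic in h: DoF·h² − 2·s·(s−f)·h − DoF·(s−f)² = 0 ⇒ h = (s−f)·(s + √(s² + DoF²)) / DoF = 5409 × (5430 + √(5430² + 2710²)) / 2710 = 5409 × (5430 + 6068.69) / 2710 ≈ 22951 mm.
Then N = f²/(c·h) = 21² / (0.016 × 22951) = 441 / 367.21 ≈ 1.20.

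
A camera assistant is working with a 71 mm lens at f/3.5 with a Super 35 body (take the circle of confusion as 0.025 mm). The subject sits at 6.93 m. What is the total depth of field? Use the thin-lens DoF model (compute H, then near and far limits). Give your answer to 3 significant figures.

1.67 m

Hyperfocal distance H = f²/(N·c) + f = 71²/(3.5 × 0.025) + 71 = 5041/0.0875 + 71 ≈ 57682.4 mm ≈ 57.68 m.
Near limit Dn = s·(H − f)/(H + s − 2f) = 6930 × (57682.4 − 71) / (57682.4 + 6930 − 2 × 71) = 6930 × 57611.4 / 64470.4 ≈ 6192.7 mm.
Far limit Df = s·(H − f)/(H − s) = 6930 × (57682.4 − 71) / (57682.4 − 6930) = 6930 × 57611.4 / 50752.4 ≈ 7866.6 mm.
Depth of field = Df − Dn = 7866.6 − 6192.7 ≈ 1673.9 mm ≈ 1.67 m.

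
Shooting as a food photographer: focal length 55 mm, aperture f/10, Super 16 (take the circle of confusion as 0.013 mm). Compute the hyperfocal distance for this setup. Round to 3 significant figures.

23.3 m

Hyperfocal distance H = f²/(N·c) + f = 55²/(10 × 0.013) + 55 = 3025/0.13 + 55 ≈ 23324.2 mm ≈ 23.3 m.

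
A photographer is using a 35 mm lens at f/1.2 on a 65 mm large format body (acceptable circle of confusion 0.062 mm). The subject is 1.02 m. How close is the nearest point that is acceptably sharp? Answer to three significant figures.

0.962 m

Hyperfocal distance H = f²/(N·c) + f = 35²/(1.2 × 0.062) + 35 = 1225/0.0744 + 35 ≈ 16500.1 mm ≈ 16.50 m.
Near limit Dn = s·(H − f)/(H + s − 2f) = 1020 × (16500.1 − 35) / (16500.1 + 1020 − 2 × 35) = 1020 × 16465.1 / 17450.1 ≈ 962.42 mm ≈ 0.962 m.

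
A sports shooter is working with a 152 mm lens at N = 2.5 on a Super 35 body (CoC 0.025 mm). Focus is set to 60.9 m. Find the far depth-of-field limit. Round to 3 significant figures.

72.9 m

Hyperfocal distance H = f²/(N·c) + f = 152²/(2.5 × 0.025) + 152 = 23104/0.0625 + 152 ≈ 369816.0 mm ≈ 369.8 m.
Far limit Df = s·(H − f)/(H − s) = 60900 × (369816.0 − 152) / (369816.0 − 60900) = 60900 × 369664.0 / 308916.0 ≈ 72876 mm ≈ 72.9 m.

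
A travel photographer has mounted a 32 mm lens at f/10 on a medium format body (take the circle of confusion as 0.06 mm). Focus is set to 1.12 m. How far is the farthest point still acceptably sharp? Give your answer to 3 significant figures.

Hyperfocal distance H = f²/(N·c) + f = 32²/(10 × 0.06) + 32 = 1024/0.6 + 32 ≈ 1738.7 mm ≈ 1.739 m.
Far limit Df = s·(H − f)/(H − s) = 1120 × (1738.7 − 32) / (1738.7 − 1120) = 1120 × 1706.7 / 618.7 ≈ 3089.7 mm ≈ 3.09 m.

3.09 m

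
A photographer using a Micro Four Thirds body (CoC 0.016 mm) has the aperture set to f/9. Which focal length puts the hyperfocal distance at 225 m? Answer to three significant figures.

From H = f²/(N·c) + f, with f ≪ H: f ≈ √(H·N·c) = √(225000 × 9 × 0.016) = √32400 ≈ 180.0 mm.
The +f correction barely moves this — solving exactly, f² + N·c·f − N·c·H = 0 ⇒ f = (−N·c + √((N·c)² + 4·N·c·H))/2 = (−0.144 + √129600)/2 ≈ 179.93 mm, so f ≈ 180 mm.

180 mm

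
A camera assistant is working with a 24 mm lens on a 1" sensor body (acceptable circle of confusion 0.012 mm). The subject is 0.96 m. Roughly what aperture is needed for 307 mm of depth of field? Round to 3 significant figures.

f/8

Write h = H − f = f²/(N·c). The thin-lens limits are Dn = s·h/(h + (s−f)) and Df = s·h/(h − (s−f)), so DoF = Df − Dn = 2·s·(s−f)·h / (h² − (s−f)²).
That is a quadratic in h: DoF·h² − 2·s·(s−f)·h − DoF·(s−f)² = 0 ⇒ h = (s−f)·(s + √(s² + DoF²)) / DoF = 936 × (960 + √(960² + 307²)) / 307 = 936 × (960 + 1007.89) / 307 ≈ 5999.8 mm.
Then N = f²/(c·h) = 24² / (0.012 × 5999.8) = 576 / 71.998 ≈ 8.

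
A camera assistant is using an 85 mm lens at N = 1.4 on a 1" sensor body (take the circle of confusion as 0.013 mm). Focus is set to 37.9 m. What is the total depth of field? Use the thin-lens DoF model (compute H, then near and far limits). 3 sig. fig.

7.29 m

Hyperfocal distance H = f²/(N·c) + f = 85²/(1.4 × 0.013) + 85 = 7225/0.0182 + 85 ≈ 397063.0 mm ≈ 397.1 m.
Near limit Dn = s·(H − f)/(H + s − 2f) = 37900 × (397063.0 − 85) / (397063.0 + 37900 − 2 × 85) = 37900 × 396978.0 / 434793.0 ≈ 34603.7 mm.
Far limit Df = s·(H − f)/(H − s) = 37900 × (397063.0 − 85) / (397063.0 − 37900) = 37900 × 396978.0 / 359163.0 ≈ 41890.4 mm.
Depth of field = Df − Dn = 41890.4 − 34603.7 ≈ 7286.7 mm ≈ 7.29 m.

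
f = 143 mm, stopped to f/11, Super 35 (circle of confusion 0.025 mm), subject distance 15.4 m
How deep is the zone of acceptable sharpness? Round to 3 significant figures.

6.60 m

Hyperfocal distance H = f²/(N·c) + f = 143²/(11 × 0.025) + 143 = 20449/0.275 + 143 ≈ 74503.0 mm ≈ 74.50 m.
Near limit Dn = s·(H − f)/(H + s − 2f) = 15400 × (74503.0 − 143) / (74503.0 + 15400 − 2 × 143) = 15400 × 74360.0 / 89617.0 ≈ 12778.2 mm.
Far limit Df = s·(H − f)/(H − s) = 15400 × (74503.0 − 143) / (74503.0 − 15400) = 15400 × 74360.0 / 59103.0 ≈ 19375.4 mm.
Depth of field = Df − Dn = 19375.4 − 12778.2 ≈ 6597.2 mm ≈ 6.60 m.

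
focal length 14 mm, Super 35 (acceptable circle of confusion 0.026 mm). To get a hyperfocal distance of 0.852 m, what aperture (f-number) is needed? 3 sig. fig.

Rearrange H = f²/(N·c) + f for N: N = f² / ((H − f)·c).
N = 14² / ((852 − 14) × 0.026) = 196 / 21.79 ≈ 9.

f/9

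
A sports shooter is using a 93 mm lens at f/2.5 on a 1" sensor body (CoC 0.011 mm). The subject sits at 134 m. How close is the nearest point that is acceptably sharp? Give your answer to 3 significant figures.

94.0 m

Hyperfocal distance H = f²/(N·c) + f = 93²/(2.5 × 0.011) + 93 = 8649/0.0275 + 93 ≈ 314602.1 mm ≈ 314.6 m.
Near limit Dn = s·(H − f)/(H + s − 2f) = 134000 × (314602.1 − 93) / (314602.1 + 134000 − 2 × 93) = 134000 × 314509.1 / 448416.1 ≈ 93985 mm ≈ 94.0 m.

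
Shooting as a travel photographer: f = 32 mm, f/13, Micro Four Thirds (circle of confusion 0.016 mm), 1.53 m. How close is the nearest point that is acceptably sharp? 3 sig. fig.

1.17 m

Hyperfocal distance H = f²/(N·c) + f = 32²/(13 × 0.016) + 32 = 1024/0.208 + 32 ≈ 4955.1 mm ≈ 4.955 m.
Near limit Dn = s·(H − f)/(H + s − 2f) = 1530 × (4955.1 − 32) / (4955.1 + 1530 − 2 × 32) = 1530 × 4923.1 / 6421.1 ≈ 1173.1 mm ≈ 1.17 m.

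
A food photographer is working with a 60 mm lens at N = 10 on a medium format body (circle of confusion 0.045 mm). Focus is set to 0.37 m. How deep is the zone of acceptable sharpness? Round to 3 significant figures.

Hyperfocal distance H = f²/(N·c) + f = 60²/(10 × 0.045) + 60 = 3600/0.45 + 60 ≈ 8060.0 mm ≈ 8.060 m.
Near limit Dn = s·(H − f)/(H + s − 2f) = 370 × (8060.0 − 60) / (8060.0 + 370 − 2 × 60) = 370 × 8000.0 / 8310.0 ≈ 356.197 mm.
Far limit Df = s·(H − f)/(H − s) = 370 × (8060.0 − 60) / (8060.0 − 370) = 370 × 8000.0 / 7690.0 ≈ 384.915 mm.
Depth of field = Df − Dn = 384.915 − 356.197 ≈ 28.718 mm.

28.7 mm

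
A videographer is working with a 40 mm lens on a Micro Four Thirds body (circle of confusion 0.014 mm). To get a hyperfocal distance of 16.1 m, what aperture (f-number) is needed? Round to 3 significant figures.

f/7.12

Rearrange H = f²/(N·c) + f for N: N = f² / ((H − f)·c).
N = 40² / ((16100 − 40) × 0.014) = 1600 / 224.8 ≈ 7.12.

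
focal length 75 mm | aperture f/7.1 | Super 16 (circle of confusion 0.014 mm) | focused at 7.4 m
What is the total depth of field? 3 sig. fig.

Hyperfocal distance H = f²/(N·c) + f = 75²/(7.1 × 0.014) + 75 = 5625/0.0994 + 75 ≈ 56664.5 mm ≈ 56.66 m.
Near limit Dn = s·(H − f)/(H + s − 2f) = 7400 × (56664.5 − 75) / (56664.5 + 7400 − 2 × 75) = 7400 × 56589.5 / 63914.5 ≈ 6551.9 mm.
Far limit Df = s·(H − f)/(H − s) = 7400 × (56664.5 − 75) / (56664.5 − 7400) = 7400 × 56589.5 / 49264.5 ≈ 8500.3 mm.
Depth of field = Df − Dn = 8500.3 − 6551.9 ≈ 1948.4 mm ≈ 1.95 m.

1.95 m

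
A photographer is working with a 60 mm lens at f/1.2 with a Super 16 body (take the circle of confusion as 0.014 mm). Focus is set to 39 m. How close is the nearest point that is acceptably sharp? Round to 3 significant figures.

Hyperfocal distance H = f²/(N·c) + f = 60²/(1.2 × 0.014) + 60 = 3600/0.0168 + 60 ≈ 214345.7 mm ≈ 214.3 m.
Near limit Dn = s·(H − f)/(H + s − 2f) = 39000 × (214345.7 − 60) / (214345.7 + 39000 − 2 × 60) = 39000 × 214285.7 / 253225.7 ≈ 33003 mm ≈ 33.0 m.

33.0 m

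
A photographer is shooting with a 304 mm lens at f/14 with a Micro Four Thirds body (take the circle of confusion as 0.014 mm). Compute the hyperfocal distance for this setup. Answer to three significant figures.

472 m

Hyperfocal distance H = f²/(N·c) + f = 304²/(14 × 0.014) + 304 = 92416/0.196 + 304 ≈ 471814.2 mm ≈ 472 m.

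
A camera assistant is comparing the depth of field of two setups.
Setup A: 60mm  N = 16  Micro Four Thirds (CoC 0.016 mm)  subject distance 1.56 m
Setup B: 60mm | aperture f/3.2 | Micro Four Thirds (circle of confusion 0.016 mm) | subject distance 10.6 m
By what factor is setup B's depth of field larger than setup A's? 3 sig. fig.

9.66

Setup A: H = 60²/(16×0.016) + 60 ≈ 14122.5 mm; DoF = Df − Dn = 1746.27 − 1409.64 ≈ 336.63 mm.
Setup B: H = 60²/(3.2×0.016) + 60 ≈ 70372.5 mm; DoF = Df − Dn = 12469.2 − 9218.2 ≈ 3251.0 mm.
Ratio = 3251.0 / 336.63 ≈ 9.66.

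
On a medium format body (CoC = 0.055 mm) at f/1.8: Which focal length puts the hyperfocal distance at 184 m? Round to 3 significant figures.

From H = f²/(N·c) + f, with f ≪ H: f ≈ √(H·N·c) = √(184000 × 1.8 × 0.055) = √18216 ≈ 135.0 mm.
The +f correction barely moves this — solving exactly, f² + N·c·f − N·c·H = 0 ⇒ f = (−N·c + √((N·c)² + 4·N·c·H))/2 = (−0.099 + √72864)/2 ≈ 134.92 mm, so f ≈ 135 mm.

135 mm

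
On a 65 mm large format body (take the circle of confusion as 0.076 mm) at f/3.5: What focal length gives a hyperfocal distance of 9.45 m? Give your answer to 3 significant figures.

From H = f²/(N·c) + f, with f ≪ H: f ≈ √(H·N·c) = √(9450 × 3.5 × 0.076) = √2513.7 ≈ 50.14 mm.
Exact: f² + N·c·f − N·c·H = 0 ⇒ f = (−N·c + √((N·c)² + 4·N·c·H))/2 = (−0.266 + √10055)/2 ≈ 50.004 mm ≈ 50.0 mm.

50.0 mm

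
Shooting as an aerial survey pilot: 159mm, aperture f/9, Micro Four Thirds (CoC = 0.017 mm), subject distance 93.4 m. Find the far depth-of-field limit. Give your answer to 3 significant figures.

Hyperfocal distance H = f²/(N·c) + f = 159²/(9 × 0.017) + 159 = 25281/0.153 + 159 ≈ 165394.3 mm ≈ 165.4 m.
Far limit Df = s·(H − f)/(H − s) = 93400 × (165394.3 − 159) / (165394.3 − 93400) = 93400 × 165235.3 / 71994.3 ≈ 214364 mm ≈ 214 m.

214 m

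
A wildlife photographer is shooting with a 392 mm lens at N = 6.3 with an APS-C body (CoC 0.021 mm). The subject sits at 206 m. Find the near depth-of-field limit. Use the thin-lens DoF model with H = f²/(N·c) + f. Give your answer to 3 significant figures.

Hyperfocal distance H = f²/(N·c) + f = 392²/(6.3 × 0.021) + 392 = 153664/0.1323 + 392 ≈ 1161873.5 mm ≈ 1162 m.
Near limit Dn = s·(H − f)/(H + s − 2f) = 206000 × (1161873.5 − 392) / (1161873.5 + 206000 − 2 × 392) = 206000 × 1161481.5 / 1367089.5 ≈ 175018 mm ≈ 175 m.

175 m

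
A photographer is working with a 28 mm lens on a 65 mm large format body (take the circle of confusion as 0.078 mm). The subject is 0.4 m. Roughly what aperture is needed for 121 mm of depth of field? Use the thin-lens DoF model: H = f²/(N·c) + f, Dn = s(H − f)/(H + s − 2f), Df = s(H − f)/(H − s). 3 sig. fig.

f/4

Write h = H − f = f²/(N·c). The thin-lens limits are Dn = s·h/(h + (s−f)) and Df = s·h/(h − (s−f)), so DoF = Df − Dn = 2·s·(s−f)·h / (h² − (s−f)²).
That is a quadratic in h: DoF·h² − 2·s·(s−f)·h − DoF·(s−f)² = 0 ⇒ h = (s−f)·(s + √(s² + DoF²)) / DoF = 372 × (400 + √(400² + 121²)) / 121 = 372 × (400 + 417.901) / 121 ≈ 2514.5 mm.
Then N = f²/(c·h) = 28² / (0.078 × 2514.5) = 784 / 196.13 ≈ 4.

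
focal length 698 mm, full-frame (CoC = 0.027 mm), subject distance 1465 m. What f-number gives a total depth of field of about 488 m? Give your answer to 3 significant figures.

f/2.00

Write h = H − f = f²/(N·c). The thin-lens limits are Dn = s·h/(h + (s−f)) and Df = s·h/(h − (s−f)), so DoF = Df − Dn = 2·s·(s−f)·h / (h² − (s−f)²).
That is a quadratic in h: DoF·h² − 2·s·(s−f)·h − DoF·(s−f)² = 0 ⇒ h = (s−f)·(s + √(s² + DoF²)) / DoF = 1464302 × (1465000 + √(1465000² + 488000²)) / 488000 = 1464302 × (1465000 + 1544140) / 488000 ≈ 9029283 mm.
Then N = f²/(c·h) = 698² / (0.027 × 9029283) = 487204 / 243791 ≈ 2.00.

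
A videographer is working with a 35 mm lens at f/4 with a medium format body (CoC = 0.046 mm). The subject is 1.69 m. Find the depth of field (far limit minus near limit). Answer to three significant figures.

Hyperfocal distance H = f²/(N·c) + f = 35²/(4 × 0.046) + 35 = 1225/0.184 + 35 ≈ 6692.6 mm ≈ 6.693 m.
Near limit Dn = s·(H − f)/(H + s − 2f) = 1690 × (6692.6 − 35) / (6692.6 + 1690 − 2 × 35) = 1690 × 6657.6 / 8312.6 ≈ 1353.53 mm.
Far limit Df = s·(H − f)/(H − s) = 1690 × (6692.6 − 35) / (6692.6 − 1690) = 1690 × 6657.6 / 5002.6 ≈ 2249.10 mm.
Depth of field = Df − Dn = 2249.10 − 1353.53 ≈ 895.57 mm ≈ 0.896 m.

0.896 m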